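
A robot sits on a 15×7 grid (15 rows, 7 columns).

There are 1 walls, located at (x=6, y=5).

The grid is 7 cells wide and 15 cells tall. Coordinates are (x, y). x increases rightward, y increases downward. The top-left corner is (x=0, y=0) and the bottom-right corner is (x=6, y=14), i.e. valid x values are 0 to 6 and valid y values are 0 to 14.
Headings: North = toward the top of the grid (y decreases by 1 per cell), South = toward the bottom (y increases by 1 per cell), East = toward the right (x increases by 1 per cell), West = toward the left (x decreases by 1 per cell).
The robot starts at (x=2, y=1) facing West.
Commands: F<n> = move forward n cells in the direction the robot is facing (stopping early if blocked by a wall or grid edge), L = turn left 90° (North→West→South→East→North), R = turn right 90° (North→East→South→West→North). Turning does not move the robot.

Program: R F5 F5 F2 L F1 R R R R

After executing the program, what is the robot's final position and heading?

Start: (x=2, y=1), facing West
  R: turn right, now facing North
  F5: move forward 1/5 (blocked), now at (x=2, y=0)
  F5: move forward 0/5 (blocked), now at (x=2, y=0)
  F2: move forward 0/2 (blocked), now at (x=2, y=0)
  L: turn left, now facing West
  F1: move forward 1, now at (x=1, y=0)
  R: turn right, now facing North
  R: turn right, now facing East
  R: turn right, now facing South
  R: turn right, now facing West
Final: (x=1, y=0), facing West

Answer: Final position: (x=1, y=0), facing West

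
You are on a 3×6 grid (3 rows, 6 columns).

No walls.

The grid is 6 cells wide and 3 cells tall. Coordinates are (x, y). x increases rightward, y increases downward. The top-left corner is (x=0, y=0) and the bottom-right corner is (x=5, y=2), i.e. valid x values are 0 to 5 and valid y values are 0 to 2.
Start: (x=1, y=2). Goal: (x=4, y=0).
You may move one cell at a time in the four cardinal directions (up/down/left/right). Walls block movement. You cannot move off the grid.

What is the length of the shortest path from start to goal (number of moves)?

BFS from (x=1, y=2) until reaching (x=4, y=0):
  Distance 0: (x=1, y=2)
  Distance 1: (x=1, y=1), (x=0, y=2), (x=2, y=2)
  Distance 2: (x=1, y=0), (x=0, y=1), (x=2, y=1), (x=3, y=2)
  Distance 3: (x=0, y=0), (x=2, y=0), (x=3, y=1), (x=4, y=2)
  Distance 4: (x=3, y=0), (x=4, y=1), (x=5, y=2)
  Distance 5: (x=4, y=0), (x=5, y=1)  <- goal reached here
One shortest path (5 moves): (x=1, y=2) -> (x=2, y=2) -> (x=3, y=2) -> (x=4, y=2) -> (x=4, y=1) -> (x=4, y=0)

Answer: Shortest path length: 5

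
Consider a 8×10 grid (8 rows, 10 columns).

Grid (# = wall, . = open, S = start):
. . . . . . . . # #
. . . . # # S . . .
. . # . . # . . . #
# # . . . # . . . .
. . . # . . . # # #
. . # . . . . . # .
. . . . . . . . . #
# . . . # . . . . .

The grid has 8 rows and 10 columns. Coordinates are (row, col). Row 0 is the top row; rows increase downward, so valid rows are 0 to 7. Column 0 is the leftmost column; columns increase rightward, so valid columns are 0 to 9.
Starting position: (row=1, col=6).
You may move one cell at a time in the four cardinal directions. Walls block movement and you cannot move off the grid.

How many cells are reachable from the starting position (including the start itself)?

Answer: Reachable cells: 60

Derivation:
BFS flood-fill from (row=1, col=6):
  Distance 0: (row=1, col=6)
  Distance 1: (row=0, col=6), (row=1, col=7), (row=2, col=6)
  Distance 2: (row=0, col=5), (row=0, col=7), (row=1, col=8), (row=2, col=7), (row=3, col=6)
  Distance 3: (row=0, col=4), (row=1, col=9), (row=2, col=8), (row=3, col=7), (row=4, col=6)
  Distance 4: (row=0, col=3), (row=3, col=8), (row=4, col=5), (row=5, col=6)
  Distance 5: (row=0, col=2), (row=1, col=3), (row=3, col=9), (row=4, col=4), (row=5, col=5), (row=5, col=7), (row=6, col=6)
  Distance 6: (row=0, col=1), (row=1, col=2), (row=2, col=3), (row=3, col=4), (row=5, col=4), (row=6, col=5), (row=6, col=7), (row=7, col=6)
  Distance 7: (row=0, col=0), (row=1, col=1), (row=2, col=4), (row=3, col=3), (row=5, col=3), (row=6, col=4), (row=6, col=8), (row=7, col=5), (row=7, col=7)
  Distance 8: (row=1, col=0), (row=2, col=1), (row=3, col=2), (row=6, col=3), (row=7, col=8)
  Distance 9: (row=2, col=0), (row=4, col=2), (row=6, col=2), (row=7, col=3), (row=7, col=9)
  Distance 10: (row=4, col=1), (row=6, col=1), (row=7, col=2)
  Distance 11: (row=4, col=0), (row=5, col=1), (row=6, col=0), (row=7, col=1)
  Distance 12: (row=5, col=0)
Total reachable: 60 (grid has 61 open cells total)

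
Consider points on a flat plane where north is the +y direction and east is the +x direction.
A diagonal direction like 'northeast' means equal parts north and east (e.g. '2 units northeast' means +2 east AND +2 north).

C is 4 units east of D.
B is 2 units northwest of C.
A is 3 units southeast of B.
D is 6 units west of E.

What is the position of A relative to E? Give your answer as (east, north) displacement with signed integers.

Place E at the origin (east=0, north=0).
  D is 6 units west of E: delta (east=-6, north=+0); D at (east=-6, north=0).
  C is 4 units east of D: delta (east=+4, north=+0); C at (east=-2, north=0).
  B is 2 units northwest of C: delta (east=-2, north=+2); B at (east=-4, north=2).
  A is 3 units southeast of B: delta (east=+3, north=-3); A at (east=-1, north=-1).
Therefore A relative to E: (east=-1, north=-1).

Answer: A is at (east=-1, north=-1) relative to E.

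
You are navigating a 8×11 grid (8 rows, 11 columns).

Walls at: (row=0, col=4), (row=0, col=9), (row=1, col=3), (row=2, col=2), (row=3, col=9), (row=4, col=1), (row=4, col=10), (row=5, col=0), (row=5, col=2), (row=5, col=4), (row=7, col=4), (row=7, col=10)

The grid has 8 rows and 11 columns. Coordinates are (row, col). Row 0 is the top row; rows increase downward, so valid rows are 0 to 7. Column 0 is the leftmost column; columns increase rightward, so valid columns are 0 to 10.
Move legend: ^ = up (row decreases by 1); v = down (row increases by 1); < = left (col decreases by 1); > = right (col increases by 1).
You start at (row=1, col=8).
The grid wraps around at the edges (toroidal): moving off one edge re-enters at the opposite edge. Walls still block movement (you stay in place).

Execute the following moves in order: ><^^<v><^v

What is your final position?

Answer: Final position: (row=0, col=7)

Derivation:
Start: (row=1, col=8)
  > (right): (row=1, col=8) -> (row=1, col=9)
  < (left): (row=1, col=9) -> (row=1, col=8)
  ^ (up): (row=1, col=8) -> (row=0, col=8)
  ^ (up): (row=0, col=8) -> (row=7, col=8)
  < (left): (row=7, col=8) -> (row=7, col=7)
  v (down): (row=7, col=7) -> (row=0, col=7)
  > (right): (row=0, col=7) -> (row=0, col=8)
  < (left): (row=0, col=8) -> (row=0, col=7)
  ^ (up): (row=0, col=7) -> (row=7, col=7)
  v (down): (row=7, col=7) -> (row=0, col=7)
Final: (row=0, col=7)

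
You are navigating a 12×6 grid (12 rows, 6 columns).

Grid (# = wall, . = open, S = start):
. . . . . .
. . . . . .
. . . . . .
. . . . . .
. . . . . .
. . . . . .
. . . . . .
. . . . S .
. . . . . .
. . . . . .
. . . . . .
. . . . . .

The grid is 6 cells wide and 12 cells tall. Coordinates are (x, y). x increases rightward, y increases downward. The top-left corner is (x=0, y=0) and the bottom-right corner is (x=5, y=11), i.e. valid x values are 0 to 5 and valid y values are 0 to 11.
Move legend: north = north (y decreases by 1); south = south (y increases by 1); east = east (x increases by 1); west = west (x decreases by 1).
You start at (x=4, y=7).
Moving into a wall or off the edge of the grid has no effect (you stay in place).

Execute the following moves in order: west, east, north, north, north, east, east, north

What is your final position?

Start: (x=4, y=7)
  west (west): (x=4, y=7) -> (x=3, y=7)
  east (east): (x=3, y=7) -> (x=4, y=7)
  north (north): (x=4, y=7) -> (x=4, y=6)
  north (north): (x=4, y=6) -> (x=4, y=5)
  north (north): (x=4, y=5) -> (x=4, y=4)
  east (east): (x=4, y=4) -> (x=5, y=4)
  east (east): blocked, stay at (x=5, y=4)
  north (north): (x=5, y=4) -> (x=5, y=3)
Final: (x=5, y=3)

Answer: Final position: (x=5, y=3)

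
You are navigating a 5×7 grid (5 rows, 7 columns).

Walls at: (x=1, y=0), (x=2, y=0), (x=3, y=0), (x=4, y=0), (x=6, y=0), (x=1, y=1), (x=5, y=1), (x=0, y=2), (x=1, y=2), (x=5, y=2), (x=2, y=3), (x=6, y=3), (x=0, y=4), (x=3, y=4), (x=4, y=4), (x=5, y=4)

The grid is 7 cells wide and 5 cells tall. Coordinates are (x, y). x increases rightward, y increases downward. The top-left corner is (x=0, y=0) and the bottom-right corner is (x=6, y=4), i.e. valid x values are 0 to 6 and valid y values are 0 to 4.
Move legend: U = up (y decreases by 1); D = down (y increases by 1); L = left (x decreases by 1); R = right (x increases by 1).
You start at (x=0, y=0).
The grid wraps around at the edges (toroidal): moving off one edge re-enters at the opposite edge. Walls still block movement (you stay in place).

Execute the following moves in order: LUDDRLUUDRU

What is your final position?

Answer: Final position: (x=6, y=1)

Derivation:
Start: (x=0, y=0)
  L (left): blocked, stay at (x=0, y=0)
  U (up): blocked, stay at (x=0, y=0)
  D (down): (x=0, y=0) -> (x=0, y=1)
  D (down): blocked, stay at (x=0, y=1)
  R (right): blocked, stay at (x=0, y=1)
  L (left): (x=0, y=1) -> (x=6, y=1)
  U (up): blocked, stay at (x=6, y=1)
  U (up): blocked, stay at (x=6, y=1)
  D (down): (x=6, y=1) -> (x=6, y=2)
  R (right): blocked, stay at (x=6, y=2)
  U (up): (x=6, y=2) -> (x=6, y=1)
Final: (x=6, y=1)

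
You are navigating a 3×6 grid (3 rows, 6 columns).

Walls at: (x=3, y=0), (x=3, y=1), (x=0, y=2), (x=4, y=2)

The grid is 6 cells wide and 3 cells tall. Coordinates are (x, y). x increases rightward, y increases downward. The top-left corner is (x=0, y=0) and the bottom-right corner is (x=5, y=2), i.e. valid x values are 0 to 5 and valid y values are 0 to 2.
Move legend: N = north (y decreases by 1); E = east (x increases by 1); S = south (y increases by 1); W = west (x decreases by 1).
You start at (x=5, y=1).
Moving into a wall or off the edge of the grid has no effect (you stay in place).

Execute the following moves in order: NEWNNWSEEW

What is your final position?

Start: (x=5, y=1)
  N (north): (x=5, y=1) -> (x=5, y=0)
  E (east): blocked, stay at (x=5, y=0)
  W (west): (x=5, y=0) -> (x=4, y=0)
  N (north): blocked, stay at (x=4, y=0)
  N (north): blocked, stay at (x=4, y=0)
  W (west): blocked, stay at (x=4, y=0)
  S (south): (x=4, y=0) -> (x=4, y=1)
  E (east): (x=4, y=1) -> (x=5, y=1)
  E (east): blocked, stay at (x=5, y=1)
  W (west): (x=5, y=1) -> (x=4, y=1)
Final: (x=4, y=1)

Answer: Final position: (x=4, y=1)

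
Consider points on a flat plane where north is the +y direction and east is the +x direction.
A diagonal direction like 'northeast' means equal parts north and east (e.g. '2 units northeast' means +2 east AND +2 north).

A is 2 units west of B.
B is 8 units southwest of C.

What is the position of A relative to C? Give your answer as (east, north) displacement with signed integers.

Place C at the origin (east=0, north=0).
  B is 8 units southwest of C: delta (east=-8, north=-8); B at (east=-8, north=-8).
  A is 2 units west of B: delta (east=-2, north=+0); A at (east=-10, north=-8).
Therefore A relative to C: (east=-10, north=-8).

Answer: A is at (east=-10, north=-8) relative to C.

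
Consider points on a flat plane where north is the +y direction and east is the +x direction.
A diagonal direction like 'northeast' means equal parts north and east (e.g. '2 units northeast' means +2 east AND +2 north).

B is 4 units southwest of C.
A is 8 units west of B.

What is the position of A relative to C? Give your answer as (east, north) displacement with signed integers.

Answer: A is at (east=-12, north=-4) relative to C.

Derivation:
Place C at the origin (east=0, north=0).
  B is 4 units southwest of C: delta (east=-4, north=-4); B at (east=-4, north=-4).
  A is 8 units west of B: delta (east=-8, north=+0); A at (east=-12, north=-4).
Therefore A relative to C: (east=-12, north=-4).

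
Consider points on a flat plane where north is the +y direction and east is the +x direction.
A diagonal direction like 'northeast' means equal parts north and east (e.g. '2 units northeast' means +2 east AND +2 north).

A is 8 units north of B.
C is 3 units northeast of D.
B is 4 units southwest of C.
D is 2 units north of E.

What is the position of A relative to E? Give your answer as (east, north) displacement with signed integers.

Place E at the origin (east=0, north=0).
  D is 2 units north of E: delta (east=+0, north=+2); D at (east=0, north=2).
  C is 3 units northeast of D: delta (east=+3, north=+3); C at (east=3, north=5).
  B is 4 units southwest of C: delta (east=-4, north=-4); B at (east=-1, north=1).
  A is 8 units north of B: delta (east=+0, north=+8); A at (east=-1, north=9).
Therefore A relative to E: (east=-1, north=9).

Answer: A is at (east=-1, north=9) relative to E.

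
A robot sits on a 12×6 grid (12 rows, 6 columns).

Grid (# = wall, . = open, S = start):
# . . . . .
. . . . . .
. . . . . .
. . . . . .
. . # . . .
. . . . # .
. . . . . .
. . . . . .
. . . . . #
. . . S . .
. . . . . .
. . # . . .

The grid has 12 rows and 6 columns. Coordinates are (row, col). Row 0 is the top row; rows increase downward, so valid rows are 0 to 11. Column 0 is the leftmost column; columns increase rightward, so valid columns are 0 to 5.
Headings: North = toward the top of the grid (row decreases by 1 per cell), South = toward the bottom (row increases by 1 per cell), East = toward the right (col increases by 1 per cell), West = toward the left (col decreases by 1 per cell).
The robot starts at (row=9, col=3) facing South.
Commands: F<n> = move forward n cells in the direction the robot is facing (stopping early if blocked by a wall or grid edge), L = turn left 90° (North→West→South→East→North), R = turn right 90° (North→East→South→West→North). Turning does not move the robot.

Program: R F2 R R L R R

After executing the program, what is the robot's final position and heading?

Answer: Final position: (row=9, col=1), facing South

Derivation:
Start: (row=9, col=3), facing South
  R: turn right, now facing West
  F2: move forward 2, now at (row=9, col=1)
  R: turn right, now facing North
  R: turn right, now facing East
  L: turn left, now facing North
  R: turn right, now facing East
  R: turn right, now facing South
Final: (row=9, col=1), facing South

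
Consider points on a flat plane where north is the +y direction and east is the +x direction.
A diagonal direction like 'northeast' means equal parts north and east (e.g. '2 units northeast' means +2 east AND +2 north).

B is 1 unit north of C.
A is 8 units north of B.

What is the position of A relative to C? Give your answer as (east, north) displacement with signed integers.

Place C at the origin (east=0, north=0).
  B is 1 unit north of C: delta (east=+0, north=+1); B at (east=0, north=1).
  A is 8 units north of B: delta (east=+0, north=+8); A at (east=0, north=9).
Therefore A relative to C: (east=0, north=9).

Answer: A is at (east=0, north=9) relative to C.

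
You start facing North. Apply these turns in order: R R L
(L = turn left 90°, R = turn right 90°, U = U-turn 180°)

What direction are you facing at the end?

Answer: Final heading: East

Derivation:
Start: North
  R (right (90° clockwise)) -> East
  R (right (90° clockwise)) -> South
  L (left (90° counter-clockwise)) -> East
Final: East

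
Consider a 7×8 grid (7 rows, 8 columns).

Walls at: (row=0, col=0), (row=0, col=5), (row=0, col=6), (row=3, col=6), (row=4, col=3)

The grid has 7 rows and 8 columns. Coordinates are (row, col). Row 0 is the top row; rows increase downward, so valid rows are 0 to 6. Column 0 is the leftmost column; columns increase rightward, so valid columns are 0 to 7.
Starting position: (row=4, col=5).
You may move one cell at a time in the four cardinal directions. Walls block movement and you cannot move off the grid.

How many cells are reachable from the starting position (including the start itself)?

BFS flood-fill from (row=4, col=5):
  Distance 0: (row=4, col=5)
  Distance 1: (row=3, col=5), (row=4, col=4), (row=4, col=6), (row=5, col=5)
  Distance 2: (row=2, col=5), (row=3, col=4), (row=4, col=7), (row=5, col=4), (row=5, col=6), (row=6, col=5)
  Distance 3: (row=1, col=5), (row=2, col=4), (row=2, col=6), (row=3, col=3), (row=3, col=7), (row=5, col=3), (row=5, col=7), (row=6, col=4), (row=6, col=6)
  Distance 4: (row=1, col=4), (row=1, col=6), (row=2, col=3), (row=2, col=7), (row=3, col=2), (row=5, col=2), (row=6, col=3), (row=6, col=7)
  Distance 5: (row=0, col=4), (row=1, col=3), (row=1, col=7), (row=2, col=2), (row=3, col=1), (row=4, col=2), (row=5, col=1), (row=6, col=2)
  Distance 6: (row=0, col=3), (row=0, col=7), (row=1, col=2), (row=2, col=1), (row=3, col=0), (row=4, col=1), (row=5, col=0), (row=6, col=1)
  Distance 7: (row=0, col=2), (row=1, col=1), (row=2, col=0), (row=4, col=0), (row=6, col=0)
  Distance 8: (row=0, col=1), (row=1, col=0)
Total reachable: 51 (grid has 51 open cells total)

Answer: Reachable cells: 51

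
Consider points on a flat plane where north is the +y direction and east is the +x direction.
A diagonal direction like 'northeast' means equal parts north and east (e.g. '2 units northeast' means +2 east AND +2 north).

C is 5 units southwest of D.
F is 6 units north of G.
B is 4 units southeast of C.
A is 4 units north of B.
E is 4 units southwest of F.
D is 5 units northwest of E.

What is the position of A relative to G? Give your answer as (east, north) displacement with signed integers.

Answer: A is at (east=-10, north=2) relative to G.

Derivation:
Place G at the origin (east=0, north=0).
  F is 6 units north of G: delta (east=+0, north=+6); F at (east=0, north=6).
  E is 4 units southwest of F: delta (east=-4, north=-4); E at (east=-4, north=2).
  D is 5 units northwest of E: delta (east=-5, north=+5); D at (east=-9, north=7).
  C is 5 units southwest of D: delta (east=-5, north=-5); C at (east=-14, north=2).
  B is 4 units southeast of C: delta (east=+4, north=-4); B at (east=-10, north=-2).
  A is 4 units north of B: delta (east=+0, north=+4); A at (east=-10, north=2).
Therefore A relative to G: (east=-10, north=2).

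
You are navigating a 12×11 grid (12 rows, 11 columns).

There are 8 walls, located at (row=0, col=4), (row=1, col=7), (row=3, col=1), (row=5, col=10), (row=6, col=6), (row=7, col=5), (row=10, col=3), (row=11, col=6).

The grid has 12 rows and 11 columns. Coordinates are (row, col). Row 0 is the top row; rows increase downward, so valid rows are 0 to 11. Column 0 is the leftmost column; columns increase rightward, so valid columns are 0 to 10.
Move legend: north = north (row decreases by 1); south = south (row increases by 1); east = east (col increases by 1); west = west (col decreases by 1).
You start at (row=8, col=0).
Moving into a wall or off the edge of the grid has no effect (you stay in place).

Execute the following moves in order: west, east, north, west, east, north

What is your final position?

Answer: Final position: (row=6, col=1)

Derivation:
Start: (row=8, col=0)
  west (west): blocked, stay at (row=8, col=0)
  east (east): (row=8, col=0) -> (row=8, col=1)
  north (north): (row=8, col=1) -> (row=7, col=1)
  west (west): (row=7, col=1) -> (row=7, col=0)
  east (east): (row=7, col=0) -> (row=7, col=1)
  north (north): (row=7, col=1) -> (row=6, col=1)
Final: (row=6, col=1)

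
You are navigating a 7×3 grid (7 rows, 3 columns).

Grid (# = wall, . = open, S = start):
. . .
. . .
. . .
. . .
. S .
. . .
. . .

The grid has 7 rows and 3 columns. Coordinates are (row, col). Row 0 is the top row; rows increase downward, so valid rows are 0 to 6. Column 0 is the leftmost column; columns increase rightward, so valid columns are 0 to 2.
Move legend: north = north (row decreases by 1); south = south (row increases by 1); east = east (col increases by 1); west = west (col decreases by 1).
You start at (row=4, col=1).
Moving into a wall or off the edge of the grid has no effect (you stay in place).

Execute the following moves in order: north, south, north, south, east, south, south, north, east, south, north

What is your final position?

Start: (row=4, col=1)
  north (north): (row=4, col=1) -> (row=3, col=1)
  south (south): (row=3, col=1) -> (row=4, col=1)
  north (north): (row=4, col=1) -> (row=3, col=1)
  south (south): (row=3, col=1) -> (row=4, col=1)
  east (east): (row=4, col=1) -> (row=4, col=2)
  south (south): (row=4, col=2) -> (row=5, col=2)
  south (south): (row=5, col=2) -> (row=6, col=2)
  north (north): (row=6, col=2) -> (row=5, col=2)
  east (east): blocked, stay at (row=5, col=2)
  south (south): (row=5, col=2) -> (row=6, col=2)
  north (north): (row=6, col=2) -> (row=5, col=2)
Final: (row=5, col=2)

Answer: Final position: (row=5, col=2)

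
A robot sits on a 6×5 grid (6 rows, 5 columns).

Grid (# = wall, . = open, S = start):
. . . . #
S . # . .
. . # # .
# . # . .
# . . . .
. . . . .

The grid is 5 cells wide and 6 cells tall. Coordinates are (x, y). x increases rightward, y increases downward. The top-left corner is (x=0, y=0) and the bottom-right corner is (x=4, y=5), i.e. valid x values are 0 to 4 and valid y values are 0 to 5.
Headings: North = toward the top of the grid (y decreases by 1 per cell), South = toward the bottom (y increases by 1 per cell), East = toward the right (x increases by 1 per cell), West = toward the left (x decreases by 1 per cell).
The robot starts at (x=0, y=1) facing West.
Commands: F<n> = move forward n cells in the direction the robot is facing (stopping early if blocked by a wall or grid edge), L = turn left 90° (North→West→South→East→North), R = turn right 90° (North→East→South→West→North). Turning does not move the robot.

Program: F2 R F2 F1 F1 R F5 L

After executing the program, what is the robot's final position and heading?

Answer: Final position: (x=3, y=0), facing North

Derivation:
Start: (x=0, y=1), facing West
  F2: move forward 0/2 (blocked), now at (x=0, y=1)
  R: turn right, now facing North
  F2: move forward 1/2 (blocked), now at (x=0, y=0)
  F1: move forward 0/1 (blocked), now at (x=0, y=0)
  F1: move forward 0/1 (blocked), now at (x=0, y=0)
  R: turn right, now facing East
  F5: move forward 3/5 (blocked), now at (x=3, y=0)
  L: turn left, now facing North
Final: (x=3, y=0), facing North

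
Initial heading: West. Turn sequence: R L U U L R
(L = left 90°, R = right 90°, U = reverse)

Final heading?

Answer: Final heading: West

Derivation:
Start: West
  R (right (90° clockwise)) -> North
  L (left (90° counter-clockwise)) -> West
  U (U-turn (180°)) -> East
  U (U-turn (180°)) -> West
  L (left (90° counter-clockwise)) -> South
  R (right (90° clockwise)) -> West
Final: West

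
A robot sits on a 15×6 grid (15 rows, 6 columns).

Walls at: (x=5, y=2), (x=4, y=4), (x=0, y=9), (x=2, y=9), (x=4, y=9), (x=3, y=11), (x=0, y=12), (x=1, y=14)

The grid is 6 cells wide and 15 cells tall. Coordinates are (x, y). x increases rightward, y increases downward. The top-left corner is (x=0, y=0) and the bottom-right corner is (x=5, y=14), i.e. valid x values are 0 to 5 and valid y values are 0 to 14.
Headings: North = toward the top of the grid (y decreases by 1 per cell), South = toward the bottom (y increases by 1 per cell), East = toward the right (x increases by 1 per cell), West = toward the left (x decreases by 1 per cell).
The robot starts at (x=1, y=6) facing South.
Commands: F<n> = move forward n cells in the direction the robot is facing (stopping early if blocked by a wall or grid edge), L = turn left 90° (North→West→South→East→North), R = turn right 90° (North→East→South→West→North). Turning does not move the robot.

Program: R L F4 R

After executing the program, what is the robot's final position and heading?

Start: (x=1, y=6), facing South
  R: turn right, now facing West
  L: turn left, now facing South
  F4: move forward 4, now at (x=1, y=10)
  R: turn right, now facing West
Final: (x=1, y=10), facing West

Answer: Final position: (x=1, y=10), facing West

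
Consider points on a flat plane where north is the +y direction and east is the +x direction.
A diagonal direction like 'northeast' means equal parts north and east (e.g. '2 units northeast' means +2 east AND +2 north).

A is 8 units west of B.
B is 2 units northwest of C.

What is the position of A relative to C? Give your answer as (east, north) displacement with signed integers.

Place C at the origin (east=0, north=0).
  B is 2 units northwest of C: delta (east=-2, north=+2); B at (east=-2, north=2).
  A is 8 units west of B: delta (east=-8, north=+0); A at (east=-10, north=2).
Therefore A relative to C: (east=-10, north=2).

Answer: A is at (east=-10, north=2) relative to C.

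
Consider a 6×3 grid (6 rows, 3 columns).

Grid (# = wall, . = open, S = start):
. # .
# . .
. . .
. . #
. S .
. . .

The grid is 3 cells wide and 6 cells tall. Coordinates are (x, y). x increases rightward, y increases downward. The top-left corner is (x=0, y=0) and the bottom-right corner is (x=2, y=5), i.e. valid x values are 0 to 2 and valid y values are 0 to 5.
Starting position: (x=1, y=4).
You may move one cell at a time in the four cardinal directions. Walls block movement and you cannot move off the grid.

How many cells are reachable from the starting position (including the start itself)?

BFS flood-fill from (x=1, y=4):
  Distance 0: (x=1, y=4)
  Distance 1: (x=1, y=3), (x=0, y=4), (x=2, y=4), (x=1, y=5)
  Distance 2: (x=1, y=2), (x=0, y=3), (x=0, y=5), (x=2, y=5)
  Distance 3: (x=1, y=1), (x=0, y=2), (x=2, y=2)
  Distance 4: (x=2, y=1)
  Distance 5: (x=2, y=0)
Total reachable: 14 (grid has 15 open cells total)

Answer: Reachable cells: 14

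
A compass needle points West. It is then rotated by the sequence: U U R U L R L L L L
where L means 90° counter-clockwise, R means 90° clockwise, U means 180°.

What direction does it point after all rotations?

Answer: Final heading: South

Derivation:
Start: West
  U (U-turn (180°)) -> East
  U (U-turn (180°)) -> West
  R (right (90° clockwise)) -> North
  U (U-turn (180°)) -> South
  L (left (90° counter-clockwise)) -> East
  R (right (90° clockwise)) -> South
  L (left (90° counter-clockwise)) -> East
  L (left (90° counter-clockwise)) -> North
  L (left (90° counter-clockwise)) -> West
  L (left (90° counter-clockwise)) -> South
Final: South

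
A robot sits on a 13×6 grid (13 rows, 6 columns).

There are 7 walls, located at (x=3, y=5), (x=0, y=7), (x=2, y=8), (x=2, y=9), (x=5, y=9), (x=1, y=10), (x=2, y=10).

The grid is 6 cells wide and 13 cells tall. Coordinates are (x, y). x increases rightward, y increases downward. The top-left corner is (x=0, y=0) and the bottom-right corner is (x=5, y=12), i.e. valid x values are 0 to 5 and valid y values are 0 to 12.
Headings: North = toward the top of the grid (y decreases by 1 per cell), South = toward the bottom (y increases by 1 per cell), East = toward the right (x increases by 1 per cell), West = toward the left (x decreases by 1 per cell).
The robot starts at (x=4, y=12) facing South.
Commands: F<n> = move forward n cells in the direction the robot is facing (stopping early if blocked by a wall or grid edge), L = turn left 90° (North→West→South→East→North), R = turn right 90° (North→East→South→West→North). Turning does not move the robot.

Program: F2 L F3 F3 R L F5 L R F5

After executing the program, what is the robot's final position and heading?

Start: (x=4, y=12), facing South
  F2: move forward 0/2 (blocked), now at (x=4, y=12)
  L: turn left, now facing East
  F3: move forward 1/3 (blocked), now at (x=5, y=12)
  F3: move forward 0/3 (blocked), now at (x=5, y=12)
  R: turn right, now facing South
  L: turn left, now facing East
  F5: move forward 0/5 (blocked), now at (x=5, y=12)
  L: turn left, now facing North
  R: turn right, now facing East
  F5: move forward 0/5 (blocked), now at (x=5, y=12)
Final: (x=5, y=12), facing East

Answer: Final position: (x=5, y=12), facing East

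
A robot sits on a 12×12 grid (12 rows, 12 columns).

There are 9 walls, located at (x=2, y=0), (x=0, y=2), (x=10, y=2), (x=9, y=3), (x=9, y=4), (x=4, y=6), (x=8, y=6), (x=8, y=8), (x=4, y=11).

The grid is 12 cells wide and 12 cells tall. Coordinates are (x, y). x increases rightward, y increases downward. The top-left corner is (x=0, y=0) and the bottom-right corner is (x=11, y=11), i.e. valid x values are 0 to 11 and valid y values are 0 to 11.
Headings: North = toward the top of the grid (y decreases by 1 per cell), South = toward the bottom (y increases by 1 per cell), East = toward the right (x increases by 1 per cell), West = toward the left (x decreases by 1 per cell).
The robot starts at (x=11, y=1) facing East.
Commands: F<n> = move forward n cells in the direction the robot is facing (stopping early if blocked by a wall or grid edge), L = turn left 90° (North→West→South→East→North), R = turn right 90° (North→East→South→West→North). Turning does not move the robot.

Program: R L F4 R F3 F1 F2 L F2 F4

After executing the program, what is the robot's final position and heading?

Start: (x=11, y=1), facing East
  R: turn right, now facing South
  L: turn left, now facing East
  F4: move forward 0/4 (blocked), now at (x=11, y=1)
  R: turn right, now facing South
  F3: move forward 3, now at (x=11, y=4)
  F1: move forward 1, now at (x=11, y=5)
  F2: move forward 2, now at (x=11, y=7)
  L: turn left, now facing East
  F2: move forward 0/2 (blocked), now at (x=11, y=7)
  F4: move forward 0/4 (blocked), now at (x=11, y=7)
Final: (x=11, y=7), facing East

Answer: Final position: (x=11, y=7), facing East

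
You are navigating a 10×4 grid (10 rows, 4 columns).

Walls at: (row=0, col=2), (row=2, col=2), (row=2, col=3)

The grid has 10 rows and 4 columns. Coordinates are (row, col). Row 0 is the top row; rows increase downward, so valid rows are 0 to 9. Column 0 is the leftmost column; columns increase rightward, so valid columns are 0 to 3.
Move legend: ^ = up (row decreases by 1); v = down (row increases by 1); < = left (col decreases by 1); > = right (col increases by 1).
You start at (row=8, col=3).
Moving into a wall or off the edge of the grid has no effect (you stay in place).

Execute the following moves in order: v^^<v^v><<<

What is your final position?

Answer: Final position: (row=8, col=0)

Derivation:
Start: (row=8, col=3)
  v (down): (row=8, col=3) -> (row=9, col=3)
  ^ (up): (row=9, col=3) -> (row=8, col=3)
  ^ (up): (row=8, col=3) -> (row=7, col=3)
  < (left): (row=7, col=3) -> (row=7, col=2)
  v (down): (row=7, col=2) -> (row=8, col=2)
  ^ (up): (row=8, col=2) -> (row=7, col=2)
  v (down): (row=7, col=2) -> (row=8, col=2)
  > (right): (row=8, col=2) -> (row=8, col=3)
  < (left): (row=8, col=3) -> (row=8, col=2)
  < (left): (row=8, col=2) -> (row=8, col=1)
  < (left): (row=8, col=1) -> (row=8, col=0)
Final: (row=8, col=0)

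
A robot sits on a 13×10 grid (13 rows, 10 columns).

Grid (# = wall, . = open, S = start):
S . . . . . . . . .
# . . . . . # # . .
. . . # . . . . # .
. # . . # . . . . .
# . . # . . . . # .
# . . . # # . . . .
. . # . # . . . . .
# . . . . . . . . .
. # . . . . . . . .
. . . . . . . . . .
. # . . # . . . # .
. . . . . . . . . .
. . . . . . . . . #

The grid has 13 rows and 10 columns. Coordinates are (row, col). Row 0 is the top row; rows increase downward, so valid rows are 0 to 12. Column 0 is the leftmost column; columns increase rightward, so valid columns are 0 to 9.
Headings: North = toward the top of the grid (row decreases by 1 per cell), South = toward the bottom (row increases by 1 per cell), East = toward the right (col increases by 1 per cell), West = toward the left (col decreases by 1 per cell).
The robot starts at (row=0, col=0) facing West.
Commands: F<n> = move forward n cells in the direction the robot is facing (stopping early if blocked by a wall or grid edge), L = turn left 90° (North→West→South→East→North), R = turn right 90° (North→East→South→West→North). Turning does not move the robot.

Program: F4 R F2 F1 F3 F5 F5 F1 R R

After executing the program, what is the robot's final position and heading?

Answer: Final position: (row=0, col=0), facing South

Derivation:
Start: (row=0, col=0), facing West
  F4: move forward 0/4 (blocked), now at (row=0, col=0)
  R: turn right, now facing North
  F2: move forward 0/2 (blocked), now at (row=0, col=0)
  F1: move forward 0/1 (blocked), now at (row=0, col=0)
  F3: move forward 0/3 (blocked), now at (row=0, col=0)
  F5: move forward 0/5 (blocked), now at (row=0, col=0)
  F5: move forward 0/5 (blocked), now at (row=0, col=0)
  F1: move forward 0/1 (blocked), now at (row=0, col=0)
  R: turn right, now facing East
  R: turn right, now facing South
Final: (row=0, col=0), facing South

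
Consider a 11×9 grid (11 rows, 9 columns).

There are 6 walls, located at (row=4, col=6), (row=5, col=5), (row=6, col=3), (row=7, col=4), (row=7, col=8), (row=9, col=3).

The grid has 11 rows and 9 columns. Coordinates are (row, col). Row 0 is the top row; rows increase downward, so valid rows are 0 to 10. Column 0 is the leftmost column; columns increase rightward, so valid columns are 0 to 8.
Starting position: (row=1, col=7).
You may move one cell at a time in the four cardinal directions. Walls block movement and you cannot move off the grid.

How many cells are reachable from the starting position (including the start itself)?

BFS flood-fill from (row=1, col=7):
  Distance 0: (row=1, col=7)
  Distance 1: (row=0, col=7), (row=1, col=6), (row=1, col=8), (row=2, col=7)
  Distance 2: (row=0, col=6), (row=0, col=8), (row=1, col=5), (row=2, col=6), (row=2, col=8), (row=3, col=7)
  Distance 3: (row=0, col=5), (row=1, col=4), (row=2, col=5), (row=3, col=6), (row=3, col=8), (row=4, col=7)
  Distance 4: (row=0, col=4), (row=1, col=3), (row=2, col=4), (row=3, col=5), (row=4, col=8), (row=5, col=7)
  Distance 5: (row=0, col=3), (row=1, col=2), (row=2, col=3), (row=3, col=4), (row=4, col=5), (row=5, col=6), (row=5, col=8), (row=6, col=7)
  Distance 6: (row=0, col=2), (row=1, col=1), (row=2, col=2), (row=3, col=3), (row=4, col=4), (row=6, col=6), (row=6, col=8), (row=7, col=7)
  Distance 7: (row=0, col=1), (row=1, col=0), (row=2, col=1), (row=3, col=2), (row=4, col=3), (row=5, col=4), (row=6, col=5), (row=7, col=6), (row=8, col=7)
  Distance 8: (row=0, col=0), (row=2, col=0), (row=3, col=1), (row=4, col=2), (row=5, col=3), (row=6, col=4), (row=7, col=5), (row=8, col=6), (row=8, col=8), (row=9, col=7)
  Distance 9: (row=3, col=0), (row=4, col=1), (row=5, col=2), (row=8, col=5), (row=9, col=6), (row=9, col=8), (row=10, col=7)
  Distance 10: (row=4, col=0), (row=5, col=1), (row=6, col=2), (row=8, col=4), (row=9, col=5), (row=10, col=6), (row=10, col=8)
  Distance 11: (row=5, col=0), (row=6, col=1), (row=7, col=2), (row=8, col=3), (row=9, col=4), (row=10, col=5)
  Distance 12: (row=6, col=0), (row=7, col=1), (row=7, col=3), (row=8, col=2), (row=10, col=4)
  Distance 13: (row=7, col=0), (row=8, col=1), (row=9, col=2), (row=10, col=3)
  Distance 14: (row=8, col=0), (row=9, col=1), (row=10, col=2)
  Distance 15: (row=9, col=0), (row=10, col=1)
  Distance 16: (row=10, col=0)
Total reachable: 93 (grid has 93 open cells total)

Answer: Reachable cells: 93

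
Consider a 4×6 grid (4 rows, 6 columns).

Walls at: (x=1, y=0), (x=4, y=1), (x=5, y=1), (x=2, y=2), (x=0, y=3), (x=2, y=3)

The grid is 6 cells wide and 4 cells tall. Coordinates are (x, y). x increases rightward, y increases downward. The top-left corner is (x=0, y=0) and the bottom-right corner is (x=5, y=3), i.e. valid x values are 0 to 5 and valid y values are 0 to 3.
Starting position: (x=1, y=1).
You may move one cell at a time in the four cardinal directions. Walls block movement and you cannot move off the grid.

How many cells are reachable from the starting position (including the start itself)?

Answer: Reachable cells: 18

Derivation:
BFS flood-fill from (x=1, y=1):
  Distance 0: (x=1, y=1)
  Distance 1: (x=0, y=1), (x=2, y=1), (x=1, y=2)
  Distance 2: (x=0, y=0), (x=2, y=0), (x=3, y=1), (x=0, y=2), (x=1, y=3)
  Distance 3: (x=3, y=0), (x=3, y=2)
  Distance 4: (x=4, y=0), (x=4, y=2), (x=3, y=3)
  Distance 5: (x=5, y=0), (x=5, y=2), (x=4, y=3)
  Distance 6: (x=5, y=3)
Total reachable: 18 (grid has 18 open cells total)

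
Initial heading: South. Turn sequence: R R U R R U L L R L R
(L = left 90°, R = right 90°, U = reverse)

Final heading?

Answer: Final heading: East

Derivation:
Start: South
  R (right (90° clockwise)) -> West
  R (right (90° clockwise)) -> North
  U (U-turn (180°)) -> South
  R (right (90° clockwise)) -> West
  R (right (90° clockwise)) -> North
  U (U-turn (180°)) -> South
  L (left (90° counter-clockwise)) -> East
  L (left (90° counter-clockwise)) -> North
  R (right (90° clockwise)) -> East
  L (left (90° counter-clockwise)) -> North
  R (right (90° clockwise)) -> East
Final: East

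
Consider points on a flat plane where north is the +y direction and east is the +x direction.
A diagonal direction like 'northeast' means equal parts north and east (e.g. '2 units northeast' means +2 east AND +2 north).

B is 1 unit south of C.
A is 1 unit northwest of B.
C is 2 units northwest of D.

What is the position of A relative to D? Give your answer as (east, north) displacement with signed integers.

Place D at the origin (east=0, north=0).
  C is 2 units northwest of D: delta (east=-2, north=+2); C at (east=-2, north=2).
  B is 1 unit south of C: delta (east=+0, north=-1); B at (east=-2, north=1).
  A is 1 unit northwest of B: delta (east=-1, north=+1); A at (east=-3, north=2).
Therefore A relative to D: (east=-3, north=2).

Answer: A is at (east=-3, north=2) relative to D.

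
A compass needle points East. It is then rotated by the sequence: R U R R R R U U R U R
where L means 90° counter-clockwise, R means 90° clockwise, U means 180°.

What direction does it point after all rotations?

Start: East
  R (right (90° clockwise)) -> South
  U (U-turn (180°)) -> North
  R (right (90° clockwise)) -> East
  R (right (90° clockwise)) -> South
  R (right (90° clockwise)) -> West
  R (right (90° clockwise)) -> North
  U (U-turn (180°)) -> South
  U (U-turn (180°)) -> North
  R (right (90° clockwise)) -> East
  U (U-turn (180°)) -> West
  R (right (90° clockwise)) -> North
Final: North

Answer: Final heading: North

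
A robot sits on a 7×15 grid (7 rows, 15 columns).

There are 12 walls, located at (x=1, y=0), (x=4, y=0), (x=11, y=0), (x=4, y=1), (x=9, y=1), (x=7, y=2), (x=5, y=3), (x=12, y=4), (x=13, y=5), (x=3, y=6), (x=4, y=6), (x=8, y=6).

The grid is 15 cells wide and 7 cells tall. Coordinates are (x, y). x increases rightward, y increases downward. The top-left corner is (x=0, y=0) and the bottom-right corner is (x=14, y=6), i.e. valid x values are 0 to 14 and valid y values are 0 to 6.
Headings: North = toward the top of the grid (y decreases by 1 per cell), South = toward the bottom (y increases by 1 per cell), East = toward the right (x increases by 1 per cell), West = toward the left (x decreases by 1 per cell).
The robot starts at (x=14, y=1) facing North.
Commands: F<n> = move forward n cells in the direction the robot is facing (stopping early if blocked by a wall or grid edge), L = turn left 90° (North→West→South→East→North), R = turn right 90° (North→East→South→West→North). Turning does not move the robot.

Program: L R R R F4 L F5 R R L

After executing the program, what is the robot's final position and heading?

Answer: Final position: (x=14, y=5), facing South

Derivation:
Start: (x=14, y=1), facing North
  L: turn left, now facing West
  R: turn right, now facing North
  R: turn right, now facing East
  R: turn right, now facing South
  F4: move forward 4, now at (x=14, y=5)
  L: turn left, now facing East
  F5: move forward 0/5 (blocked), now at (x=14, y=5)
  R: turn right, now facing South
  R: turn right, now facing West
  L: turn left, now facing South
Final: (x=14, y=5), facing South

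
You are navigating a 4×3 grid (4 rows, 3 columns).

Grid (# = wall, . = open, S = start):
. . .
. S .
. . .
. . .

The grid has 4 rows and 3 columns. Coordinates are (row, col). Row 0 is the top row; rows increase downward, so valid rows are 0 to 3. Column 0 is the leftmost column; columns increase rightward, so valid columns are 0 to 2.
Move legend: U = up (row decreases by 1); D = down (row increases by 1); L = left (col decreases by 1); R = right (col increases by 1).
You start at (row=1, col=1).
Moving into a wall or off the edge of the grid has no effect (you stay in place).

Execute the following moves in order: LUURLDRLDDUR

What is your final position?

Answer: Final position: (row=2, col=1)

Derivation:
Start: (row=1, col=1)
  L (left): (row=1, col=1) -> (row=1, col=0)
  U (up): (row=1, col=0) -> (row=0, col=0)
  U (up): blocked, stay at (row=0, col=0)
  R (right): (row=0, col=0) -> (row=0, col=1)
  L (left): (row=0, col=1) -> (row=0, col=0)
  D (down): (row=0, col=0) -> (row=1, col=0)
  R (right): (row=1, col=0) -> (row=1, col=1)
  L (left): (row=1, col=1) -> (row=1, col=0)
  D (down): (row=1, col=0) -> (row=2, col=0)
  D (down): (row=2, col=0) -> (row=3, col=0)
  U (up): (row=3, col=0) -> (row=2, col=0)
  R (right): (row=2, col=0) -> (row=2, col=1)
Final: (row=2, col=1)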